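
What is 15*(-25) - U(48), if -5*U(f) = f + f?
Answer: -1779/5 ≈ -355.80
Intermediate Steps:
U(f) = -2*f/5 (U(f) = -(f + f)/5 = -2*f/5)
15*(-25) - U(48) = 15*(-25) - (-2)*48/5 = -375 - 1*(-96/5) = -375 + 96/5 = -1779/5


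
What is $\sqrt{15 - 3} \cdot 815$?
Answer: $1630 \sqrt{3} \approx 2823.2$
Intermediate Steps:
$\sqrt{15 - 3} \cdot 815 = \sqrt{12} \cdot 815 = 2 \sqrt{3} \cdot 815 = 1630 \sqrt{3}$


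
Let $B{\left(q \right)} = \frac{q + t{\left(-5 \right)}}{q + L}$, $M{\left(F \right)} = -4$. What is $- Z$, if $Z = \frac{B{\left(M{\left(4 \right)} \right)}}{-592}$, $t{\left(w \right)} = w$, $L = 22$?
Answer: $- \frac{1}{1184} \approx -0.00084459$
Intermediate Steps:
$B{\left(q \right)} = \frac{-5 + q}{22 + q}$ ($B{\left(q \right)} = \frac{q - 5}{q + 22} = \frac{-5 + q}{22 + q}$)
$Z = \frac{1}{1184}$ ($Z = \frac{\frac{1}{22 - 4} \left(-5 - 4\right)}{-592} = \frac{1}{18} \left(-9\right) \left(- \frac{1}{592}\right) = \left(- \frac{1}{2}\right) \left(- \frac{1}{592}\right) = \frac{1}{1184} \approx 0.00084459$)
$- Z = \left(-1\right) \frac{1}{1184} = - \frac{1}{1184}$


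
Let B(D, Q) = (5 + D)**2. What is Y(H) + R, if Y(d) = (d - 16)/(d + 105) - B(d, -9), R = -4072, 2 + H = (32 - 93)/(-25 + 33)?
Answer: -199901571/48832 ≈ -4093.7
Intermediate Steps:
H = -77/8 (H = -2 + (32 - 93)/(-25 + 33) = -2 - 61/8 = -77/8 ≈ -9.6250)
Y(d) = -(5 + d)**2 + (-16 + d)/(105 + d) (Y(d) = (d - 16)/(d + 105) - (5 + d)**2 = (-16 + d)/(105 + d) - (5 + d)**2 = -(5 + d)**2 + (-16 + d)/(105 + d))
Y(H) + R = (-2641 - (-77/8)**3 - 1074*(-77/8) - 115*(-77/8)**2)/(105 - 77/8) - 4072 = (-2641 - 1*(-456533/512) + 41349/4 - 115*5929/64)/(763/8) - 4072 = 8*(-2641 + 456533/512 + 41349/4 - 681835/64)/763 - 4072 = (8/763)*(-1057667/512) - 4072 = -1057667/48832 - 4072 = -199901571/48832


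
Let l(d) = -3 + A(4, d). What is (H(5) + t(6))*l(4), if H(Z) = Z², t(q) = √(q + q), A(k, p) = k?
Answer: 25 + 2*√3 ≈ 28.464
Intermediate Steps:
t(q) = √2*√q (t(q) = √(2*q) = √2*√q)
l(d) = 1 (l(d) = -3 + 4 = 1)
(H(5) + t(6))*l(4) = (5² + √2*√6)*1 = (25 + 2*√3)*1 = 25 + 2*√3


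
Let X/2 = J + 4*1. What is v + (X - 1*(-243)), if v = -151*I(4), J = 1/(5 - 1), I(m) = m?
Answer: -705/2 ≈ -352.50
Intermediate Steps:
J = ¼ (J = 1/4 = ¼ ≈ 0.25000)
v = -604 (v = -151*4 = -604)
X = 17/2 (X = 2*(¼ + 4*1) = 2*(¼ + 4) = 2*(17/4) = 17/2 ≈ 8.5000)
v + (X - 1*(-243)) = -604 + (17/2 - 1*(-243)) = -604 + (17/2 + 243) = -604 + 503/2 = -705/2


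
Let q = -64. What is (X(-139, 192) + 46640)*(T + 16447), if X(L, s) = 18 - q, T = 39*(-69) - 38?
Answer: 640932396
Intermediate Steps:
T = -2729 (T = -2691 - 38 = -2729)
X(L, s) = 82 (X(L, s) = 18 - 1*(-64) = 18 + 64 = 82)
(X(-139, 192) + 46640)*(T + 16447) = (82 + 46640)*(-2729 + 16447) = 46722*13718 = 640932396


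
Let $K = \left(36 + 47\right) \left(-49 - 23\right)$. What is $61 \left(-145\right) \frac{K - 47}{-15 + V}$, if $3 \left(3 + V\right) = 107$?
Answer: $\frac{159820305}{53} \approx 3.0155 \cdot 10^{6}$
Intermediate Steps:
$K = -5976$ ($K = 83 \left(-72\right) = -5976$)
$V = \frac{98}{3}$ ($V = -3 + \frac{1}{3} \cdot 107 = -3 + \frac{107}{3} = \frac{98}{3} \approx 32.667$)
$61 \left(-145\right) \frac{K - 47}{-15 + V} = 61 \left(-145\right) \frac{-5976 - 47}{-15 + \frac{98}{3}} = - 8845 \left(- \frac{6023}{\frac{53}{3}}\right) = - 8845 \left(\left(-6023\right) \frac{3}{53}\right) = \left(-8845\right) \left(- \frac{18069}{53}\right) = \frac{159820305}{53}$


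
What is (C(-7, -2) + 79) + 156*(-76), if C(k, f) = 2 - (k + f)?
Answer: -11766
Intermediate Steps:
C(k, f) = 2 - f - k (C(k, f) = 2 - (f + k) = 2 + (-f - k) = 2 - f - k)
(C(-7, -2) + 79) + 156*(-76) = ((2 - 1*(-2) - 1*(-7)) + 79) + 156*(-76) = ((2 + 2 + 7) + 79) - 11856 = (11 + 79) - 11856 = 90 - 11856 = -11766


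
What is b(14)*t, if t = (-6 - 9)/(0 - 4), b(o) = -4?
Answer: -15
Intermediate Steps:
t = 15/4 (t = -15/(-4) = -15*(-¼) = 15/4 ≈ 3.7500)
b(14)*t = -4*15/4 = -15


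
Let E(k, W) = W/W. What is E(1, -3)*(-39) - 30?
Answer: -69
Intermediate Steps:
E(k, W) = 1
E(1, -3)*(-39) - 30 = 1*(-39) - 30 = -39 - 30 = -69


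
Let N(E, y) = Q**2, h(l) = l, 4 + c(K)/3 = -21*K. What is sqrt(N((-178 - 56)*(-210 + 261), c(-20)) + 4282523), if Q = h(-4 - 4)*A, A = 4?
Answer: sqrt(4283547) ≈ 2069.7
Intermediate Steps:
c(K) = -12 - 63*K (c(K) = -12 + 3*(-21*K) = -12 - 63*K)
Q = -32 (Q = (-4 - 4)*4 = -8*4 = -32)
N(E, y) = 1024 (N(E, y) = (-32)**2 = 1024)
sqrt(N((-178 - 56)*(-210 + 261), c(-20)) + 4282523) = sqrt(1024 + 4282523) = sqrt(4283547)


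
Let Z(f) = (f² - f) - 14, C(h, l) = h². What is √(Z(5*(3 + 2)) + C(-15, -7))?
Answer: √811 ≈ 28.478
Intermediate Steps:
Z(f) = -14 + f² - f
√(Z(5*(3 + 2)) + C(-15, -7)) = √((-14 + (5*(3 + 2))² - 5*(3 + 2)) + (-15)²) = √((-14 + (5*5)² - 5*5) + 225) = √((-14 + 25² - 1*25) + 225) = √((-14 + 625 - 25) + 225) = √(586 + 225) = √811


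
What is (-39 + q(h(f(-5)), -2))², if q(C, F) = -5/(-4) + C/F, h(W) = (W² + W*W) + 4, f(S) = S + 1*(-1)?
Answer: 91809/16 ≈ 5738.1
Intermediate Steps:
f(S) = -1 + S (f(S) = S - 1 = -1 + S)
h(W) = 4 + 2*W² (h(W) = (W² + W²) + 4 = 2*W² + 4 = 4 + 2*W²)
q(C, F) = 5/4 + C/F (q(C, F) = -5*(-¼) + C/F = 5/4 + C/F)
(-39 + q(h(f(-5)), -2))² = (-39 + (5/4 + (4 + 2*(-1 - 5)²)/(-2)))² = (-39 + (5/4 + (4 + 2*(-6)²)*(-½)))² = (-39 + (5/4 + (4 + 2*36)*(-½)))² = (-39 + (5/4 + (4 + 72)*(-½)))² = (-39 + (5/4 + 76*(-½)))² = (-39 + (5/4 - 38))² = (-39 - 147/4)² = (-303/4)² = 91809/16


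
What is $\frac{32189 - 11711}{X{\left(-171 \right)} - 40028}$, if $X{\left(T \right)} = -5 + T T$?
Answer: $- \frac{10239}{5396} \approx -1.8975$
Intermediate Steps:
$X{\left(T \right)} = -5 + T^{2}$
$\frac{32189 - 11711}{X{\left(-171 \right)} - 40028} = \frac{32189 - 11711}{\left(-5 + \left(-171\right)^{2}\right) - 40028} = \frac{20478}{\left(-5 + 29241\right) - 40028} = \frac{20478}{29236 - 40028} = \frac{20478}{-10792} = 20478 \left(- \frac{1}{10792}\right) = - \frac{10239}{5396}$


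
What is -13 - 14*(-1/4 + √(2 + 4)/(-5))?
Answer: -19/2 + 14*√6/5 ≈ -2.6414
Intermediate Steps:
-13 - 14*(-1/4 + √(2 + 4)/(-5)) = -13 - 14*(-1*¼ + √6*(-⅕)) = -13 - 14*(-¼ - √6/5) = -13 + (7/2 + 14*√6/5) = -19/2 + 14*√6/5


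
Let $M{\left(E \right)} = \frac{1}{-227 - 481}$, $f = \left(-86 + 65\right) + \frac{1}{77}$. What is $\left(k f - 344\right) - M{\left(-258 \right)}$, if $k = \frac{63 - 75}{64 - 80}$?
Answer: $- \frac{19611523}{54516} \approx -359.74$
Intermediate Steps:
$f = - \frac{1616}{77}$ ($f = -21 + \frac{1}{77} = - \frac{1616}{77} \approx -20.987$)
$k = \frac{3}{4}$ ($k = - \frac{12}{-16} = \left(-12\right) \left(- \frac{1}{16}\right) = \frac{3}{4} \approx 0.75$)
$M{\left(E \right)} = - \frac{1}{708}$ ($M{\left(E \right)} = \frac{1}{-708} = - \frac{1}{708}$)
$\left(k f - 344\right) - M{\left(-258 \right)} = \left(\frac{3}{4} \left(- \frac{1616}{77}\right) - 344\right) - - \frac{1}{708} = \left(- \frac{1212}{77} - 344\right) + \frac{1}{708} = - \frac{27700}{77} + \frac{1}{708} = - \frac{19611523}{54516}$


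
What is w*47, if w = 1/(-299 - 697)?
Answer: -47/996 ≈ -0.047189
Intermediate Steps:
w = -1/996 (w = 1/(-996) = -1/996 ≈ -0.0010040)
w*47 = -1/996*47 = -47/996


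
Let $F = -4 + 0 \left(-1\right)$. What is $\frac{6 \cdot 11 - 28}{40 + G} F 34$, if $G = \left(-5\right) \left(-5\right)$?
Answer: $- \frac{5168}{65} \approx -79.508$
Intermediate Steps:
$F = -4$ ($F = -4 + 0 = -4$)
$G = 25$
$\frac{6 \cdot 11 - 28}{40 + G} F 34 = \frac{6 \cdot 11 - 28}{40 + 25} \left(-4\right) 34 = \frac{66 - 28}{65} \left(-4\right) 34 = 38 \cdot \frac{1}{65} \left(-4\right) 34 = \frac{38}{65} \left(-4\right) 34 = \left(- \frac{152}{65}\right) 34 = - \frac{5168}{65}$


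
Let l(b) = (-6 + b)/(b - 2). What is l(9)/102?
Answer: 1/238 ≈ 0.0042017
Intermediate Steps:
l(b) = (-6 + b)/(-2 + b)
l(9)/102 = ((-6 + 9)/(-2 + 9))/102 = (3/7)*(1/102) = 1/238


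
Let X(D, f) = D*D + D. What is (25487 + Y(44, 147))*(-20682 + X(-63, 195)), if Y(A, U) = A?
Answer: -428308056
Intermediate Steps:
X(D, f) = D + D² (X(D, f) = D² + D = D + D²)
(25487 + Y(44, 147))*(-20682 + X(-63, 195)) = (25487 + 44)*(-20682 - 63*(1 - 63)) = 25531*(-20682 - 63*(-62)) = 25531*(-20682 + 3906) = 25531*(-16776) = -428308056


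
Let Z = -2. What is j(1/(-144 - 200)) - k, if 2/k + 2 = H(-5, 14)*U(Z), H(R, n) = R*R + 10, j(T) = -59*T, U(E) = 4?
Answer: 3727/23736 ≈ 0.15702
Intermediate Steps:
H(R, n) = 10 + R² (H(R, n) = R² + 10 = 10 + R²)
k = 1/69 (k = 2/(-2 + (10 + (-5)²)*4) = 2/(-2 + (10 + 25)*4) = 2/(-2 + 35*4) = 2/(-2 + 140) = 2/138 = 2*(1/138) = 1/69 ≈ 0.014493)
j(1/(-144 - 200)) - k = -59/(-144 - 200) - 1*1/69 = -59/(-344) - 1/69 = -59*(-1/344) - 1/69 = 59/344 - 1/69 = 3727/23736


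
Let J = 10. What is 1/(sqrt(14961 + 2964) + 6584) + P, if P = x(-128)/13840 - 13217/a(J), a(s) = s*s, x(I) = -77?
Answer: -396329857304119/2998514265200 - 5*sqrt(717)/43331131 ≈ -132.18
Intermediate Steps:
a(s) = s**2
P = -9146549/69200 (P = -77/13840 - 13217/(10**2) = -77*1/13840 - 13217/100 = -77/13840 - 13217*1/100 = -77/13840 - 13217/100 = -9146549/69200 ≈ -132.18)
1/(sqrt(14961 + 2964) + 6584) + P = 1/(sqrt(14961 + 2964) + 6584) - 9146549/69200 = 1/(sqrt(17925) + 6584) - 9146549/69200 = 1/(5*sqrt(717) + 6584) - 9146549/69200 = 1/(6584 + 5*sqrt(717)) - 9146549/69200 = -9146549/69200 + 1/(6584 + 5*sqrt(717))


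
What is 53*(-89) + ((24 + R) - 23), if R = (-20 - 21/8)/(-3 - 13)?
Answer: -603467/128 ≈ -4714.6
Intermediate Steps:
R = 181/128 (R = (-20 - 21*⅛)/(-16) = (-20 - 21/8)*(-1/16) = -181/8*(-1/16) = 181/128 ≈ 1.4141)
53*(-89) + ((24 + R) - 23) = 53*(-89) + ((24 + 181/128) - 23) = -4717 + (3253/128 - 23) = -4717 + 309/128 = -603467/128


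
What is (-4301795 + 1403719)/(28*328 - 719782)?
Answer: 1449038/355299 ≈ 4.0784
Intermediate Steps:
(-4301795 + 1403719)/(28*328 - 719782) = -2898076/(9184 - 719782) = -2898076/(-710598) = -2898076*(-1/710598) = 1449038/355299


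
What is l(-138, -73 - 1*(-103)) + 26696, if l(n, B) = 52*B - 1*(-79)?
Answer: 28335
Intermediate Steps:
l(n, B) = 79 + 52*B (l(n, B) = 52*B + 79 = 79 + 52*B)
l(-138, -73 - 1*(-103)) + 26696 = (79 + 52*(-73 - 1*(-103))) + 26696 = (79 + 52*(-73 + 103)) + 26696 = (79 + 52*30) + 26696 = (79 + 1560) + 26696 = 1639 + 26696 = 28335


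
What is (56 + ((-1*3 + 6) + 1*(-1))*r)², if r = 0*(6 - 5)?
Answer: 3136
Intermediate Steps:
r = 0 (r = 0*1 = 0)
(56 + ((-1*3 + 6) + 1*(-1))*r)² = (56 + ((-1*3 + 6) + 1*(-1))*0)² = (56 + ((-3 + 6) - 1)*0)² = (56 + (3 - 1)*0)² = (56 + 2*0)² = (56 + 0)² = 56² = 3136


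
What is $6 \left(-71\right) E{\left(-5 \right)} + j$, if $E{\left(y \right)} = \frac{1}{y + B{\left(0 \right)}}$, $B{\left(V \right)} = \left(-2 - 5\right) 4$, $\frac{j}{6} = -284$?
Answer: $- \frac{18602}{11} \approx -1691.1$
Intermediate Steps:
$j = -1704$ ($j = 6 \left(-284\right) = -1704$)
$B{\left(V \right)} = -28$ ($B{\left(V \right)} = \left(-7\right) 4 = -28$)
$E{\left(y \right)} = \frac{1}{-28 + y}$ ($E{\left(y \right)} = \frac{1}{y - 28} = \frac{1}{-28 + y}$)
$6 \left(-71\right) E{\left(-5 \right)} + j = \frac{6 \left(-71\right)}{-28 - 5} - 1704 = - \frac{426}{-33} - 1704 = \left(-426\right) \left(- \frac{1}{33}\right) - 1704 = \frac{142}{11} - 1704 = - \frac{18602}{11}$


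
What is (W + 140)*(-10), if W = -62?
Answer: -780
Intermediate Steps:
(W + 140)*(-10) = (-62 + 140)*(-10) = 78*(-10) = -780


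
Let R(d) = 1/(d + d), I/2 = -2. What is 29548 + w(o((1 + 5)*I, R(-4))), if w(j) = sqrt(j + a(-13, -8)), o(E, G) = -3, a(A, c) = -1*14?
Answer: 29548 + I*sqrt(17) ≈ 29548.0 + 4.1231*I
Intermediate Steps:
I = -4 (I = 2*(-2) = -4)
a(A, c) = -14
R(d) = 1/(2*d)
w(j) = sqrt(-14 + j) (w(j) = sqrt(j - 14) = sqrt(-14 + j))
29548 + w(o((1 + 5)*I, R(-4))) = 29548 + sqrt(-14 - 3) = 29548 + sqrt(-17) = 29548 + I*sqrt(17)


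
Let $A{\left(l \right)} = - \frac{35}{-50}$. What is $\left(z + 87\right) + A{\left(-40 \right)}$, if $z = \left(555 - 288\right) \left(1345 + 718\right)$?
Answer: $\frac{5509087}{10} \approx 5.5091 \cdot 10^{5}$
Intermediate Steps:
$A{\left(l \right)} = \frac{7}{10}$ ($A{\left(l \right)} = \left(-35\right) \left(- \frac{1}{50}\right) = \frac{7}{10}$)
$z = 550821$ ($z = 267 \cdot 2063 = 550821$)
$\left(z + 87\right) + A{\left(-40 \right)} = \left(550821 + 87\right) + \frac{7}{10} = 550908 + \frac{7}{10} = \frac{5509087}{10}$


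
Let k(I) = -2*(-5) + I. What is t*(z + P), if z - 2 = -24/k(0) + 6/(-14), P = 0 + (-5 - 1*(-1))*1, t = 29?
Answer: -4901/35 ≈ -140.03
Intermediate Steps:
k(I) = 10 + I
P = -4 (P = 0 + (-5 + 1)*1 = 0 - 4*1 = 0 - 4 = -4)
z = -29/35 (z = 2 + (-24/(10 + 0) + 6/(-14)) = 2 + (-24/10 + 6*(-1/14)) = 2 + (-24*⅒ - 3/7) = 2 + (-12/5 - 3/7) = 2 - 99/35 = -29/35 ≈ -0.82857)
t*(z + P) = 29*(-29/35 - 4) = 29*(-169/35) = -4901/35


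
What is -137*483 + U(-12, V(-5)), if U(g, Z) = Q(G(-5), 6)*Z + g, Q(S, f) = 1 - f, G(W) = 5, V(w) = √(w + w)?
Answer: -66183 - 5*I*√10 ≈ -66183.0 - 15.811*I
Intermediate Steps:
V(w) = √2*√w (V(w) = √(2*w) = √2*√w)
U(g, Z) = g - 5*Z (U(g, Z) = (1 - 1*6)*Z + g = (1 - 6)*Z + g = -5*Z + g = g - 5*Z)
-137*483 + U(-12, V(-5)) = -137*483 + (-12 - 5*√2*√(-5)) = -66171 + (-12 - 5*√2*I*√5) = -66171 + (-12 - 5*I*√10) = -66183 - 5*I*√10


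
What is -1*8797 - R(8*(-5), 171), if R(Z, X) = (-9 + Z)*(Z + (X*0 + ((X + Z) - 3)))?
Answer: -4485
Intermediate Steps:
R(Z, X) = (-9 + Z)*(-3 + X + 2*Z) (R(Z, X) = (-9 + Z)*(Z + (0 + (-3 + X + Z))) = (-9 + Z)*(Z + (-3 + X + Z)) = (-9 + Z)*(-3 + X + 2*Z))
-1*8797 - R(8*(-5), 171) = -1*8797 - (27 - 168*(-5) - 9*171 + 2*(8*(-5))² + 171*(8*(-5))) = -8797 - (27 - 21*(-40) - 1539 + 2*(-40)² + 171*(-40)) = -8797 - (27 + 840 - 1539 + 2*1600 - 6840) = -8797 - (27 + 840 - 1539 + 3200 - 6840) = -8797 - 1*(-4312) = -8797 + 4312 = -4485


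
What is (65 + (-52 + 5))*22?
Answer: 396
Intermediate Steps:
(65 + (-52 + 5))*22 = (65 - 47)*22 = 18*22 = 396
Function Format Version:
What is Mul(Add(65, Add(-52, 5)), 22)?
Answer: 396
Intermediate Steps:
Mul(Add(65, Add(-52, 5)), 22) = Mul(Add(65, -47), 22) = Mul(18, 22) = 396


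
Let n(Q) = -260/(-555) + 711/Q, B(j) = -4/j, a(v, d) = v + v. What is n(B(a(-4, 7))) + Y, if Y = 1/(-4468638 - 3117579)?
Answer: 399272715629/280690029 ≈ 1422.5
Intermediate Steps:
a(v, d) = 2*v
Y = -1/7586217 (Y = 1/(-7586217) = -1/7586217 ≈ -1.3182e-7)
n(Q) = 52/111 + 711/Q (n(Q) = -260*(-1/555) + 711/Q = 52/111 + 711/Q)
n(B(a(-4, 7))) + Y = (52/111 + 711/((-4/(2*(-4))))) - 1/7586217 = (52/111 + 711/((-4/(-8)))) - 1/7586217 = (52/111 + 711/((-4*(-⅛)))) - 1/7586217 = (52/111 + 711/(½)) - 1/7586217 = (52/111 + 711*2) - 1/7586217 = (52/111 + 1422) - 1/7586217 = 157894/111 - 1/7586217 = 399272715629/280690029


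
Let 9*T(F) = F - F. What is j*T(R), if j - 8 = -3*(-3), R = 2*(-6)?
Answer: 0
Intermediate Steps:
R = -12
j = 17 (j = 8 - 3*(-3) = 8 + 9 = 17)
T(F) = 0 (T(F) = (F - F)/9 = (⅑)*0 = 0)
j*T(R) = 17*0 = 0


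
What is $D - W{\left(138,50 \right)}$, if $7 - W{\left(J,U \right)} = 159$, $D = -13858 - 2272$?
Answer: $-15978$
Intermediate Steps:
$D = -16130$ ($D = -13858 - 2272 = -16130$)
$W{\left(J,U \right)} = -152$ ($W{\left(J,U \right)} = 7 - 159 = -152$)
$D - W{\left(138,50 \right)} = -16130 - -152 = -16130 + 152 = -15978$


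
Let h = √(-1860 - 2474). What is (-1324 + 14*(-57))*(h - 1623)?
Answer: 3444006 - 2122*I*√4334 ≈ 3.444e+6 - 1.397e+5*I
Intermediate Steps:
h = I*√4334 (h = √(-4334) = I*√4334 ≈ 65.833*I)
(-1324 + 14*(-57))*(h - 1623) = (-1324 + 14*(-57))*(I*√4334 - 1623) = (-1324 - 798)*(-1623 + I*√4334) = -2122*(-1623 + I*√4334) = 3444006 - 2122*I*√4334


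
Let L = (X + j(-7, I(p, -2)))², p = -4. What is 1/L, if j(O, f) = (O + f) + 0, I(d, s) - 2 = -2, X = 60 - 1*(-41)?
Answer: 1/8836 ≈ 0.00011317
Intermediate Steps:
X = 101 (X = 60 + 41 = 101)
I(d, s) = 0 (I(d, s) = 2 - 2 = 0)
j(O, f) = O + f
L = 8836 (L = (101 + (-7 + 0))² = (101 - 7)² = 94² = 8836)
1/L = 1/8836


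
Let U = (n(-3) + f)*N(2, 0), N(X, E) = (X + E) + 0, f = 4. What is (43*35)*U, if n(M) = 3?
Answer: 21070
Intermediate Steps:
N(X, E) = E + X (N(X, E) = (E + X) + 0 = E + X)
U = 14 (U = (3 + 4)*(0 + 2) = 7*2 = 14)
(43*35)*U = (43*35)*14 = 1505*14 = 21070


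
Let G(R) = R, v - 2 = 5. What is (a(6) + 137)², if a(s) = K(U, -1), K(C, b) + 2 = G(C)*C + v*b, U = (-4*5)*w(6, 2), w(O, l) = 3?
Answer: 13897984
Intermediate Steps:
v = 7 (v = 2 + 5 = 7)
U = -60 (U = -4*5*3 = -20*3 = -60)
K(C, b) = -2 + C² + 7*b (K(C, b) = -2 + (C*C + 7*b) = -2 + (C² + 7*b) = -2 + C² + 7*b)
a(s) = 3591 (a(s) = -2 + (-60)² + 7*(-1) = -2 + 3600 - 7 = 3591)
(a(6) + 137)² = (3591 + 137)² = 3728² = 13897984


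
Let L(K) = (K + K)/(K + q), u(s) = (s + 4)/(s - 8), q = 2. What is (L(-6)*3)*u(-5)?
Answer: 9/13 ≈ 0.69231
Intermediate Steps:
u(s) = (4 + s)/(-8 + s)
L(K) = 2*K/(2 + K) (L(K) = (K + K)/(K + 2) = (2*K)/(2 + K) = 2*K/(2 + K))
(L(-6)*3)*u(-5) = ((2*(-6)/(2 - 6))*3)*((4 - 5)/(-8 - 5)) = ((2*(-6)/(-4))*3)*(-1/(-13)) = ((2*(-6)*(-1/4))*3)*(-1/13*(-1)) = (3*3)*(1/13) = 9*(1/13) = 9/13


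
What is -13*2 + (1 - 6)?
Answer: -31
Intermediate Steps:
-13*2 + (1 - 6) = -26 - 5 = -31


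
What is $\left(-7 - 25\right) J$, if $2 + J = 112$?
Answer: $-3520$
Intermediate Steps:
$J = 110$ ($J = -2 + 112 = 110$)
$\left(-7 - 25\right) J = \left(-7 - 25\right) 110 = \left(-32\right) 110 = -3520$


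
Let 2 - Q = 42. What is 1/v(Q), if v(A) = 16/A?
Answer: -5/2 ≈ -2.5000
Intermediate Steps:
Q = -40 (Q = 2 - 1*42 = 2 - 42 = -40)
1/v(Q) = 1/(16/(-40)) = 1/(16*(-1/40)) = 1/(-⅖) = -5/2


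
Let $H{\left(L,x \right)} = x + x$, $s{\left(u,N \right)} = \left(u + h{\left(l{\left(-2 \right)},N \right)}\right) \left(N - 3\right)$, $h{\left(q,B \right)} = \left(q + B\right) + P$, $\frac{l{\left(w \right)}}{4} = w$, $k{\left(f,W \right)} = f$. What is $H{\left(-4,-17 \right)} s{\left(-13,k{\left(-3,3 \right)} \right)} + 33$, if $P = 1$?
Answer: $-4659$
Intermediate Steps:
$l{\left(w \right)} = 4 w$
$h{\left(q,B \right)} = 1 + B + q$ ($h{\left(q,B \right)} = \left(q + B\right) + 1 = \left(B + q\right) + 1 = 1 + B + q$)
$s{\left(u,N \right)} = \left(-3 + N\right) \left(-7 + N + u\right)$ ($s{\left(u,N \right)} = \left(u + \left(1 + N + 4 \left(-2\right)\right)\right) \left(N - 3\right) = \left(u + \left(1 + N - 8\right)\right) \left(-3 + N\right) = \left(u + \left(-7 + N\right)\right) \left(-3 + N\right) = \left(-7 + N + u\right) \left(-3 + N\right) = \left(-3 + N\right) \left(-7 + N + u\right)$)
$H{\left(L,x \right)} = 2 x$
$H{\left(-4,-17 \right)} s{\left(-13,k{\left(-3,3 \right)} \right)} + 33 = 2 \left(-17\right) \left(21 + \left(-3\right)^{2} - -30 - -39 - -39\right) + 33 = - 34 \left(21 + 9 + 30 + 39 + 39\right) + 33 = \left(-34\right) 138 + 33 = -4692 + 33 = -4659$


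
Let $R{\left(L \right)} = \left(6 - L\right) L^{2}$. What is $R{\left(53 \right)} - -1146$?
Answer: $-130877$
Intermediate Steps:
$R{\left(L \right)} = L^{2} \left(6 - L\right)$
$R{\left(53 \right)} - -1146 = 53^{2} \left(6 - 53\right) - -1146 = 2809 \left(6 - 53\right) + 1146 = 2809 \left(-47\right) + 1146 = -132023 + 1146 = -130877$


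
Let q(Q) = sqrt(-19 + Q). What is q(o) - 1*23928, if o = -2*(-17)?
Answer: -23928 + sqrt(15) ≈ -23924.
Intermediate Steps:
o = 34
q(o) - 1*23928 = sqrt(-19 + 34) - 1*23928 = sqrt(15) - 23928 = -23928 + sqrt(15)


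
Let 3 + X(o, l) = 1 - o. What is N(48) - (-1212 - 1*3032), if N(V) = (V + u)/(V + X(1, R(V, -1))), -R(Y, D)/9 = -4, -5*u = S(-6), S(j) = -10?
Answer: 38206/9 ≈ 4245.1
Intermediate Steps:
u = 2 (u = -⅕*(-10) = 2)
R(Y, D) = 36 (R(Y, D) = -9*(-4) = 36)
X(o, l) = -2 - o (X(o, l) = -3 + (1 - o) = -2 - o)
N(V) = (2 + V)/(-3 + V) (N(V) = (V + 2)/(V + (-2 - 1*1)) = (2 + V)/(V + (-2 - 1)) = (2 + V)/(V - 3) = (2 + V)/(-3 + V))
N(48) - (-1212 - 1*3032) = (2 + 48)/(-3 + 48) - (-1212 - 1*3032) = 50/45 - (-1212 - 3032) = (1/45)*50 - 1*(-4244) = 10/9 + 4244 = 38206/9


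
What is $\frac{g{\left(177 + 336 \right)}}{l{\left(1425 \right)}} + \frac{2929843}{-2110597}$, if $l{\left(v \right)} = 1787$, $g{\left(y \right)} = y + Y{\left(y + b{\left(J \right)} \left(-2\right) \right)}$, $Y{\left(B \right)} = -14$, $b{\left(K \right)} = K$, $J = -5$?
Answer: $- \frac{4182441538}{3771636839} \approx -1.1089$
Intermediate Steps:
$g{\left(y \right)} = -14 + y$ ($g{\left(y \right)} = y - 14 = -14 + y$)
$\frac{g{\left(177 + 336 \right)}}{l{\left(1425 \right)}} + \frac{2929843}{-2110597} = \frac{-14 + \left(177 + 336\right)}{1787} + \frac{2929843}{-2110597} = \left(-14 + 513\right) \frac{1}{1787} + 2929843 \left(- \frac{1}{2110597}\right) = 499 \cdot \frac{1}{1787} - \frac{2929843}{2110597} = \frac{499}{1787} - \frac{2929843}{2110597} = - \frac{4182441538}{3771636839}$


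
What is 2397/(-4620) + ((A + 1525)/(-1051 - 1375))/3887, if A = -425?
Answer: -3768076869/7260993740 ≈ -0.51895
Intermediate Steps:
2397/(-4620) + ((A + 1525)/(-1051 - 1375))/3887 = 2397/(-4620) + ((-425 + 1525)/(-1051 - 1375))/3887 = 2397*(-1/4620) + (1100/(-2426))*(1/3887) = -799/1540 + (1100*(-1/2426))*(1/3887) = -799/1540 - 550/1213*1/3887 = -799/1540 - 550/4714931 = -3768076869/7260993740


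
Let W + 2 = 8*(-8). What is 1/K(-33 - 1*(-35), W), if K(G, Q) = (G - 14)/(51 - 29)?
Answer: -11/6 ≈ -1.8333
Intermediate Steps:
W = -66 (W = -2 + 8*(-8) = -2 - 64 = -66)
K(G, Q) = -7/11 + G/22 (K(G, Q) = (-14 + G)/22 = (-14 + G)*(1/22) = -7/11 + G/22)
1/K(-33 - 1*(-35), W) = 1/(-7/11 + (-33 - 1*(-35))/22) = 1/(-7/11 + (-33 + 35)/22) = 1/(-7/11 + (1/22)*2) = 1/(-7/11 + 1/11) = 1/(-6/11) = -11/6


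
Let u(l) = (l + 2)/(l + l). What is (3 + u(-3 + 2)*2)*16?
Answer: 32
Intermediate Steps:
u(l) = (2 + l)/(2*l) (u(l) = (2 + l)/((2*l)) = (2 + l)*(1/(2*l)) = (2 + l)/(2*l))
(3 + u(-3 + 2)*2)*16 = (3 + ((2 + (-3 + 2))/(2*(-3 + 2)))*2)*16 = (3 + ((1/2)*(2 - 1)/(-1))*2)*16 = (3 + ((1/2)*(-1)*1)*2)*16 = (3 - 1/2*2)*16 = (3 - 1)*16 = 2*16 = 32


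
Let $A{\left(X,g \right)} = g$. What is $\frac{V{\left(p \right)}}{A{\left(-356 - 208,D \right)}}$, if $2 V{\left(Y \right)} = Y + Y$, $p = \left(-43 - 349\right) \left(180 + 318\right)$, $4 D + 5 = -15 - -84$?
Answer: $-12201$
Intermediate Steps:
$D = 16$ ($D = - \frac{5}{4} + \frac{-15 - -84}{4} = - \frac{5}{4} + \frac{-15 + 84}{4} = - \frac{5}{4} + \frac{1}{4} \cdot 69 = - \frac{5}{4} + \frac{69}{4} = 16$)
$p = -195216$ ($p = \left(-392\right) 498 = -195216$)
$V{\left(Y \right)} = Y$ ($V{\left(Y \right)} = \frac{Y + Y}{2} = \frac{2 Y}{2} = Y$)
$\frac{V{\left(p \right)}}{A{\left(-356 - 208,D \right)}} = - \frac{195216}{16} = \left(-195216\right) \frac{1}{16} = -12201$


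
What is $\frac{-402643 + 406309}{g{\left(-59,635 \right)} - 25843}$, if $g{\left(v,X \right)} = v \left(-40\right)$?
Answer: $- \frac{3666}{23483} \approx -0.15611$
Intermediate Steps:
$g{\left(v,X \right)} = - 40 v$
$\frac{-402643 + 406309}{g{\left(-59,635 \right)} - 25843} = \frac{-402643 + 406309}{\left(-40\right) \left(-59\right) - 25843} = \frac{3666}{2360 - 25843} = \frac{3666}{-23483} = 3666 \left(- \frac{1}{23483}\right) = - \frac{3666}{23483}$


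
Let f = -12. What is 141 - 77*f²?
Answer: -10947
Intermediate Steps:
141 - 77*f² = 141 - 77*(-12)² = 141 - 77*144 = 141 - 11088 = -10947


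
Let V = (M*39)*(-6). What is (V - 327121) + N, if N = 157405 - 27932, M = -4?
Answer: -196712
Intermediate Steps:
N = 129473
V = 936 (V = -4*39*(-6) = -156*(-6) = 936)
(V - 327121) + N = (936 - 327121) + 129473 = -326185 + 129473 = -196712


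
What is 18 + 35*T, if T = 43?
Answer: 1523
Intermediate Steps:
18 + 35*T = 18 + 35*43 = 18 + 1505 = 1523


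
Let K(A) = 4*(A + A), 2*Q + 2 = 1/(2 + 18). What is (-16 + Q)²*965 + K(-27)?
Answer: 88911793/320 ≈ 2.7785e+5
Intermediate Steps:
Q = -39/40 (Q = -1 + 1/(2*(2 + 18)) = -1 + (½)/20 = -1 + (½)*(1/20) = -1 + 1/40 = -39/40 ≈ -0.97500)
K(A) = 8*A (K(A) = 4*(2*A) = 8*A)
(-16 + Q)²*965 + K(-27) = (-16 - 39/40)²*965 + 8*(-27) = (-679/40)²*965 - 216 = (461041/1600)*965 - 216 = 88980913/320 - 216 = 88911793/320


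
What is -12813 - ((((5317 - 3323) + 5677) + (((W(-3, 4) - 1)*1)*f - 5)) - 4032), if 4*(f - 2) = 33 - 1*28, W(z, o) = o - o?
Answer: -65775/4 ≈ -16444.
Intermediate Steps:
W(z, o) = 0
f = 13/4 (f = 2 + (33 - 1*28)/4 = 2 + (33 - 28)/4 = 2 + (1/4)*5 = 2 + 5/4 = 13/4 ≈ 3.2500)
-12813 - ((((5317 - 3323) + 5677) + (((W(-3, 4) - 1)*1)*f - 5)) - 4032) = -12813 - ((((5317 - 3323) + 5677) + (((0 - 1)*1)*(13/4) - 5)) - 4032) = -12813 - (((1994 + 5677) + (-1*1*(13/4) - 5)) - 4032) = -12813 - ((7671 + (-1*13/4 - 5)) - 4032) = -12813 - ((7671 + (-13/4 - 5)) - 4032) = -12813 - ((7671 - 33/4) - 4032) = -12813 - (30651/4 - 4032) = -12813 - 1*14523/4 = -12813 - 14523/4 = -65775/4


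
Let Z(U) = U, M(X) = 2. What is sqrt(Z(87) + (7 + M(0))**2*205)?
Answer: 2*sqrt(4173) ≈ 129.20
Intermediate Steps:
sqrt(Z(87) + (7 + M(0))**2*205) = sqrt(87 + (7 + 2)**2*205) = sqrt(87 + 9**2*205) = sqrt(87 + 81*205) = sqrt(87 + 16605) = sqrt(16692) = 2*sqrt(4173)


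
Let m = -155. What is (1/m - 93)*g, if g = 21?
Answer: -302736/155 ≈ -1953.1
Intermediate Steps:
(1/m - 93)*g = (1/(-155) - 93)*21 = (-1/155 - 93)*21 = -14416/155*21 = -302736/155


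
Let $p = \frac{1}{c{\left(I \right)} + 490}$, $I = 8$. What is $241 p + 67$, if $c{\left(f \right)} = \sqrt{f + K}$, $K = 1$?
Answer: $\frac{33272}{493} \approx 67.489$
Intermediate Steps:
$c{\left(f \right)} = \sqrt{1 + f}$ ($c{\left(f \right)} = \sqrt{f + 1} = \sqrt{1 + f}$)
$p = \frac{1}{493}$ ($p = \frac{1}{\sqrt{1 + 8} + 490} = \frac{1}{\sqrt{9} + 490} = \frac{1}{3 + 490} = \frac{1}{493} \approx 0.0020284$)
$241 p + 67 = 241 \cdot \frac{1}{493} + 67 = \frac{241}{493} + 67 = \frac{33272}{493}$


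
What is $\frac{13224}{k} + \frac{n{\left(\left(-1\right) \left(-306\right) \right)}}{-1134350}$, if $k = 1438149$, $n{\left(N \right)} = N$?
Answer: $\frac{2426761801}{271894053025} \approx 0.0089254$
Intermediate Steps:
$\frac{13224}{k} + \frac{n{\left(\left(-1\right) \left(-306\right) \right)}}{-1134350} = \frac{13224}{1438149} + \frac{\left(-1\right) \left(-306\right)}{-1134350} = 13224 \cdot \frac{1}{1438149} + 306 \left(- \frac{1}{1134350}\right) = \frac{4408}{479383} - \frac{153}{567175} = \frac{2426761801}{271894053025}$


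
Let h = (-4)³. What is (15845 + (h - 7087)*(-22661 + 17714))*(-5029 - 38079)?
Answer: -1525671524936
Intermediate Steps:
h = -64
(15845 + (h - 7087)*(-22661 + 17714))*(-5029 - 38079) = (15845 + (-64 - 7087)*(-22661 + 17714))*(-5029 - 38079) = (15845 - 7151*(-4947))*(-43108) = (15845 + 35375997)*(-43108) = 35391842*(-43108) = -1525671524936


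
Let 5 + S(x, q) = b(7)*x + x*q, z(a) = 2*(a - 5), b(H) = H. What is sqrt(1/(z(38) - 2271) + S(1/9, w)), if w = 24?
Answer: I*sqrt(17155)/105 ≈ 1.2474*I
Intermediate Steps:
z(a) = -10 + 2*a (z(a) = 2*(-5 + a) = -10 + 2*a)
S(x, q) = -5 + 7*x + q*x (S(x, q) = -5 + (7*x + x*q) = -5 + (7*x + q*x) = -5 + 7*x + q*x)
sqrt(1/(z(38) - 2271) + S(1/9, w)) = sqrt(1/((-10 + 2*38) - 2271) + (-5 + 7/9 + 24/9)) = sqrt(1/((-10 + 76) - 2271) + (-5 + 7*(1/9) + 24*(1/9))) = sqrt(1/(66 - 2271) + (-5 + 7/9 + 8/3)) = sqrt(1/(-2205) - 14/9) = sqrt(-1/2205 - 14/9) = sqrt(-3431/2205) = I*sqrt(17155)/105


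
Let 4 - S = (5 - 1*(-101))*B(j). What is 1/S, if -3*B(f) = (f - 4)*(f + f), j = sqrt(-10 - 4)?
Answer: 3*I/(4*(-739*I + 212*sqrt(14))) ≈ -0.00047157 + 0.00050617*I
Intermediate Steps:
j = I*sqrt(14) (j = sqrt(-14) = I*sqrt(14) ≈ 3.7417*I)
B(f) = -2*f*(-4 + f)/3 (B(f) = -(f - 4)*(f + f)/3 = -(-4 + f)*2*f/3 = -2*f*(-4 + f)/3)
S = 4 - 212*I*sqrt(14)*(4 - I*sqrt(14))/3 (S = 4 - (5 - 1*(-101))*2*(I*sqrt(14))*(4 - I*sqrt(14))/3 = 4 - (5 + 101)*2*(I*sqrt(14))*(4 - I*sqrt(14))/3 = 4 - 106*2*I*sqrt(14)*(4 - I*sqrt(14))/3 = 4 - 212*I*sqrt(14)*(4 - I*sqrt(14))/3 ≈ -985.33 - 1057.6*I)
1/S = 1/(-2956/3 - 848*I*sqrt(14)/3)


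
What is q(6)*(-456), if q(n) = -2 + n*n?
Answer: -15504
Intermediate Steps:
q(n) = -2 + n**2
q(6)*(-456) = (-2 + 6**2)*(-456) = (-2 + 36)*(-456) = 34*(-456) = -15504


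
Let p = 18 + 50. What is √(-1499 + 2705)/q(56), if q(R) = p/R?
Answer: 42*√134/17 ≈ 28.599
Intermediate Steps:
p = 68
q(R) = 68/R
√(-1499 + 2705)/q(56) = √(-1499 + 2705)/((68/56)) = √1206/((68*(1/56))) = (3*√134)/(17/14) = (3*√134)*(14/17) = 42*√134/17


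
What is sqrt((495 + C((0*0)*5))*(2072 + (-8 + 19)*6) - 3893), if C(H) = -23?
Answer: sqrt(1005243) ≈ 1002.6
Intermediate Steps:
sqrt((495 + C((0*0)*5))*(2072 + (-8 + 19)*6) - 3893) = sqrt((495 - 23)*(2072 + (-8 + 19)*6) - 3893) = sqrt(472*(2072 + 11*6) - 3893) = sqrt(472*(2072 + 66) - 3893) = sqrt(472*2138 - 3893) = sqrt(1009136 - 3893) = sqrt(1005243)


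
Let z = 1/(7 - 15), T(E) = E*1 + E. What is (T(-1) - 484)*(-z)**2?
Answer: -243/32 ≈ -7.5938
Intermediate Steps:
T(E) = 2*E (T(E) = E + E = 2*E)
z = -1/8 (z = 1/(-8) = -1/8 ≈ -0.12500)
(T(-1) - 484)*(-z)**2 = (2*(-1) - 484)*(-1*(-1/8))**2 = (-2 - 484)*(1/8)**2 = -486*1/64 = -243/32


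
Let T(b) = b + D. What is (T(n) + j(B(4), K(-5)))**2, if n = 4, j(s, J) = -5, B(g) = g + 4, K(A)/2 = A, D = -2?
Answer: 9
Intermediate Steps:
K(A) = 2*A
B(g) = 4 + g
T(b) = -2 + b (T(b) = b - 2 = -2 + b)
(T(n) + j(B(4), K(-5)))**2 = ((-2 + 4) - 5)**2 = (2 - 5)**2 = (-3)**2 = 9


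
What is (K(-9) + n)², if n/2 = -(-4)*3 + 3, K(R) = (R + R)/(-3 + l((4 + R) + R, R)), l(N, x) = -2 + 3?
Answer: 1521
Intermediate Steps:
l(N, x) = 1
K(R) = -R (K(R) = (R + R)/(-3 + 1) = (2*R)/(-2) = (2*R)*(-½) = -R)
n = 30 (n = 2*(-(-4)*3 + 3) = 2*(-2*(-6) + 3) = 2*(12 + 3) = 2*15 = 30)
(K(-9) + n)² = (-1*(-9) + 30)² = (9 + 30)² = 39² = 1521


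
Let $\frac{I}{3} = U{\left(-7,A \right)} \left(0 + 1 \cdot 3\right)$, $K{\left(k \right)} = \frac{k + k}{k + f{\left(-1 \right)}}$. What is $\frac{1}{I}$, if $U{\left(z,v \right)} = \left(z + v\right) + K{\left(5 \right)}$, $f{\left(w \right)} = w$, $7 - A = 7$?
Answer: $- \frac{2}{81} \approx -0.024691$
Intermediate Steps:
$A = 0$ ($A = 7 - 7 = 0$)
$K{\left(k \right)} = \frac{2 k}{-1 + k}$ ($K{\left(k \right)} = \frac{k + k}{k - 1} = \frac{2 k}{-1 + k}$)
$U{\left(z,v \right)} = \frac{5}{2} + v + z$ ($U{\left(z,v \right)} = \left(z + v\right) + 2 \cdot 5 \frac{1}{-1 + 5} = \left(v + z\right) + 2 \cdot 5 \cdot \frac{1}{4} = \left(v + z\right) + \frac{5}{2} = \frac{5}{2} + v + z$)
$I = - \frac{81}{2}$ ($I = 3 \left(\frac{5}{2} + 0 - 7\right) \left(0 + 1 \cdot 3\right) = 3 \left(- \frac{9 \left(0 + 3\right)}{2}\right) = 3 \left(\left(- \frac{9}{2}\right) 3\right) = 3 \left(- \frac{27}{2}\right) = - \frac{81}{2} \approx -40.5$)
$\frac{1}{I} = \frac{1}{- \frac{81}{2}} = - \frac{2}{81}$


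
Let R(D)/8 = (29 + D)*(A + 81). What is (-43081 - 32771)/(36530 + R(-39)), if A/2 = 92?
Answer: -1806/365 ≈ -4.9479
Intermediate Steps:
A = 184 (A = 2*92 = 184)
R(D) = 61480 + 2120*D (R(D) = 8*((29 + D)*(184 + 81)) = 8*((29 + D)*265) = 8*(7685 + 265*D) = 61480 + 2120*D)
(-43081 - 32771)/(36530 + R(-39)) = (-43081 - 32771)/(36530 + (61480 + 2120*(-39))) = -75852/(36530 + (61480 - 82680)) = -75852/(36530 - 21200) = -75852/15330 = -75852*1/15330 = -1806/365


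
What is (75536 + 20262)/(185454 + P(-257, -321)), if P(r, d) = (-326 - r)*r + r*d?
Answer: 2521/7518 ≈ 0.33533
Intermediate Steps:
P(r, d) = d*r + r*(-326 - r) (P(r, d) = r*(-326 - r) + d*r = d*r + r*(-326 - r))
(75536 + 20262)/(185454 + P(-257, -321)) = (75536 + 20262)/(185454 - 257*(-326 - 321 - 1*(-257))) = 95798/(185454 - 257*(-326 - 321 + 257)) = 95798/(185454 - 257*(-390)) = 95798/(185454 + 100230) = 95798/285684 = 95798*(1/285684) = 2521/7518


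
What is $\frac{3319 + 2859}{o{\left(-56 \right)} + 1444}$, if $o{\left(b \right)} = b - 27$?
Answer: $\frac{6178}{1361} \approx 4.5393$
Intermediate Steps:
$o{\left(b \right)} = -27 + b$
$\frac{3319 + 2859}{o{\left(-56 \right)} + 1444} = \frac{3319 + 2859}{\left(-27 - 56\right) + 1444} = \frac{6178}{-83 + 1444} = \frac{6178}{1361}$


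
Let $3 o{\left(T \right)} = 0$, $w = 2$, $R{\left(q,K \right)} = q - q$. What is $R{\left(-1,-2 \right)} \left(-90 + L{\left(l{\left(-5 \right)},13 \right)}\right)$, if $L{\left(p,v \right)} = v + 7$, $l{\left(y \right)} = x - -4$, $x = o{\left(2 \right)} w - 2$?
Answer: $0$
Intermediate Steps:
$R{\left(q,K \right)} = 0$
$o{\left(T \right)} = 0$ ($o{\left(T \right)} = \frac{1}{3} \cdot 0 = 0$)
$x = -2$ ($x = 0 \cdot 2 - 2 = 0 - 2 = -2$)
$l{\left(y \right)} = 2$ ($l{\left(y \right)} = -2 - -4 = -2 + 4 = 2$)
$L{\left(p,v \right)} = 7 + v$
$R{\left(-1,-2 \right)} \left(-90 + L{\left(l{\left(-5 \right)},13 \right)}\right) = 0 \left(-90 + \left(7 + 13\right)\right) = 0 \left(-90 + 20\right) = 0 \left(-70\right) = 0$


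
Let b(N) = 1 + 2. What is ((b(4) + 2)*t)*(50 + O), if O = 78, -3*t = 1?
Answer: -640/3 ≈ -213.33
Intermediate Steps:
t = -⅓ (t = -⅓*1 = -⅓ ≈ -0.33333)
b(N) = 3
((b(4) + 2)*t)*(50 + O) = ((3 + 2)*(-⅓))*(50 + 78) = (5*(-⅓))*128 = -5/3*128 = -640/3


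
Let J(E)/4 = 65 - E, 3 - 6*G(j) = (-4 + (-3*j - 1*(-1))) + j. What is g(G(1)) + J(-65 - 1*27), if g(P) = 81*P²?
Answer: 772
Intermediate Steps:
G(j) = 1 + j/3 (G(j) = ½ - ((-4 + (-3*j - 1*(-1))) + j)/6 = ½ - ((-4 + (-3*j + 1)) + j)/6 = ½ - ((-4 + (1 - 3*j)) + j)/6 = ½ - ((-3 - 3*j) + j)/6 = ½ - (-3 - 2*j)/6 = ½ + (½ + j/3) = 1 + j/3)
J(E) = 260 - 4*E (J(E) = 4*(65 - E) = 260 - 4*E)
g(G(1)) + J(-65 - 1*27) = 81*(1 + (⅓)*1)² + (260 - 4*(-65 - 1*27)) = 81*(1 + ⅓)² + (260 - 4*(-65 - 27)) = 81*(4/3)² + (260 - 4*(-92)) = 81*(16/9) + (260 + 368) = 144 + 628 = 772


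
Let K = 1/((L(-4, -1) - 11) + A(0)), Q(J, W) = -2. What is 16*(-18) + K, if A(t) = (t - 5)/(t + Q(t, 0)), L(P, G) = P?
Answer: -7202/25 ≈ -288.08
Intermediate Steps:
A(t) = (-5 + t)/(-2 + t) (A(t) = (t - 5)/(t - 2) = (-5 + t)/(-2 + t))
K = -2/25 (K = 1/((-4 - 11) + (-5 + 0)/(-2 + 0)) = 1/(-15 - 5/(-2)) = 1/(-15 - ½*(-5)) = 1/(-15 + 5/2) = 1/(-25/2) = -2/25 ≈ -0.080000)
16*(-18) + K = 16*(-18) - 2/25 = -288 - 2/25 = -7202/25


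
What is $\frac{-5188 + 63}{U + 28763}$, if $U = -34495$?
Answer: $\frac{5125}{5732} \approx 0.8941$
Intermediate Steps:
$\frac{-5188 + 63}{U + 28763} = \frac{-5188 + 63}{-34495 + 28763} = - \frac{5125}{-5732} = \left(-5125\right) \left(- \frac{1}{5732}\right) = \frac{5125}{5732}$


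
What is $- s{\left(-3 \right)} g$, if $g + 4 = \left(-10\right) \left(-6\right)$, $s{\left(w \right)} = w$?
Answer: $168$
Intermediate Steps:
$g = 56$ ($g = -4 - -60 = -4 + 60 = 56$)
$- s{\left(-3 \right)} g = - \left(-3\right) 56 = \left(-1\right) \left(-168\right) = 168$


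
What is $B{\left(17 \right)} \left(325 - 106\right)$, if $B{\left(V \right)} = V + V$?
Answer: $7446$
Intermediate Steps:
$B{\left(V \right)} = 2 V$
$B{\left(17 \right)} \left(325 - 106\right) = 2 \cdot 17 \left(325 - 106\right) = 34 \cdot 219 = 7446$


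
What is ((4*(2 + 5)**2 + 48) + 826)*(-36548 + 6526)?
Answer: -32123540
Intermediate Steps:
((4*(2 + 5)**2 + 48) + 826)*(-36548 + 6526) = ((4*7**2 + 48) + 826)*(-30022) = ((4*49 + 48) + 826)*(-30022) = ((196 + 48) + 826)*(-30022) = (244 + 826)*(-30022) = 1070*(-30022) = -32123540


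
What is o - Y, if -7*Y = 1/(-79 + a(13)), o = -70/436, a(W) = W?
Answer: -4097/25179 ≈ -0.16271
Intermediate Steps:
o = -35/218 (o = -70*1/436 = -35/218 ≈ -0.16055)
Y = 1/462 (Y = -1/(7*(-79 + 13)) = -1/7/(-66) = -1/7*(-1/66) = 1/462 ≈ 0.0021645)
o - Y = -35/218 - 1*1/462 = -35/218 - 1/462 = -4097/25179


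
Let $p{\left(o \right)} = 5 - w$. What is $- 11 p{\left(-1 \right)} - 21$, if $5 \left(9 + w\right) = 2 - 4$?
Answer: $- \frac{897}{5} \approx -179.4$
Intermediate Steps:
$w = - \frac{47}{5}$ ($w = -9 + \frac{2 - 4}{5} = -9 + \frac{1}{5} \left(-2\right) = -9 - \frac{2}{5} = - \frac{47}{5} \approx -9.4$)
$p{\left(o \right)} = \frac{72}{5}$ ($p{\left(o \right)} = 5 - - \frac{47}{5} = 5 + \frac{47}{5} = \frac{72}{5}$)
$- 11 p{\left(-1 \right)} - 21 = \left(-11\right) \frac{72}{5} - 21 = - \frac{792}{5} - 21 = - \frac{897}{5}$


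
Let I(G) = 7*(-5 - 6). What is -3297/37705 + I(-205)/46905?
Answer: -31509814/353710605 ≈ -0.089084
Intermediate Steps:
I(G) = -77 (I(G) = 7*(-11) = -77)
-3297/37705 + I(-205)/46905 = -3297/37705 - 77/46905 = -31509814/353710605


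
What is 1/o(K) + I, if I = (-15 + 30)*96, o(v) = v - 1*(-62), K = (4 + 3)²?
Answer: 159841/111 ≈ 1440.0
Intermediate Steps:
K = 49 (K = 7² = 49)
o(v) = 62 + v (o(v) = v + 62 = 62 + v)
I = 1440 (I = 15*96 = 1440)
1/o(K) + I = 1/(62 + 49) + 1440 = 1/111 + 1440 = 159841/111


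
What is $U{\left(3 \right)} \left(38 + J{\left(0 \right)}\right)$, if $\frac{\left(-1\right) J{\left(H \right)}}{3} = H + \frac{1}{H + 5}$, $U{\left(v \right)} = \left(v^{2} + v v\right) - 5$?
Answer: $\frac{2431}{5} \approx 486.2$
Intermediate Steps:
$U{\left(v \right)} = -5 + 2 v^{2}$ ($U{\left(v \right)} = \left(v^{2} + v^{2}\right) - 5 = 2 v^{2} - 5 = -5 + 2 v^{2}$)
$J{\left(H \right)} = - 3 H - \frac{3}{5 + H}$ ($J{\left(H \right)} = - 3 \left(H + \frac{1}{H + 5}\right) = - 3 \left(H + \frac{1}{5 + H}\right) = - 3 H - \frac{3}{5 + H}$)
$U{\left(3 \right)} \left(38 + J{\left(0 \right)}\right) = \left(-5 + 2 \cdot 3^{2}\right) \left(38 + \frac{3 \left(-1 - 0^{2} - 0\right)}{5 + 0}\right) = \left(-5 + 2 \cdot 9\right) \left(38 + \frac{3 \left(-1 - 0 + 0\right)}{5}\right) = \left(-5 + 18\right) \left(38 + 3 \cdot \frac{1}{5} \left(-1 + 0 + 0\right)\right) = 13 \left(38 + 3 \cdot \frac{1}{5} \left(-1\right)\right) = 13 \left(38 - \frac{3}{5}\right) = 13 \cdot \frac{187}{5} = \frac{2431}{5}$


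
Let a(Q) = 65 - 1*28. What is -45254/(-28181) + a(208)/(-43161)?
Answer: 1952165197/1216320141 ≈ 1.6050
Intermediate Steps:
a(Q) = 37 (a(Q) = 65 - 28 = 37)
-45254/(-28181) + a(208)/(-43161) = -45254/(-28181) + 37/(-43161) = -45254*(-1/28181) + 37*(-1/43161) = 45254/28181 - 37/43161 = 1952165197/1216320141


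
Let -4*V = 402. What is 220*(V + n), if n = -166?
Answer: -58630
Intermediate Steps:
V = -201/2 (V = -¼*402 = -201/2 ≈ -100.50)
220*(V + n) = 220*(-201/2 - 166) = 220*(-533/2) = -58630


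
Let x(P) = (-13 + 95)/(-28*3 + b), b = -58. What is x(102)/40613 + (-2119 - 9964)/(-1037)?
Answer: 2049503876/175894903 ≈ 11.652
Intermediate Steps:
x(P) = -41/71 (x(P) = (-13 + 95)/(-28*3 - 58) = 82/(-84 - 58) = 82/(-142) = 82*(-1/142) = -41/71)
x(102)/40613 + (-2119 - 9964)/(-1037) = -41/71/40613 + (-2119 - 9964)/(-1037) = -41/71*1/40613 - 12083*(-1/1037) = -41/2883523 + 12083/1037 = 2049503876/175894903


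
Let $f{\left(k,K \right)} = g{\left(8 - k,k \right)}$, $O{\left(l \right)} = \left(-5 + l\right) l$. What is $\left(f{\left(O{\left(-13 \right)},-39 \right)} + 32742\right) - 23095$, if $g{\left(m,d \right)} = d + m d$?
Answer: $-43003$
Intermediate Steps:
$g{\left(m,d \right)} = d + d m$
$O{\left(l \right)} = l \left(-5 + l\right)$
$f{\left(k,K \right)} = k \left(9 - k\right)$ ($f{\left(k,K \right)} = k \left(1 - \left(-8 + k\right)\right) = k \left(9 - k\right)$)
$\left(f{\left(O{\left(-13 \right)},-39 \right)} + 32742\right) - 23095 = \left(- 13 \left(-5 - 13\right) \left(9 - - 13 \left(-5 - 13\right)\right) + 32742\right) - 23095 = \left(\left(-13\right) \left(-18\right) \left(9 - \left(-13\right) \left(-18\right)\right) + 32742\right) - 23095 = \left(234 \left(9 - 234\right) + 32742\right) - 23095 = \left(234 \left(-225\right) + 32742\right) - 23095 = \left(-52650 + 32742\right) - 23095 = -19908 - 23095 = -43003$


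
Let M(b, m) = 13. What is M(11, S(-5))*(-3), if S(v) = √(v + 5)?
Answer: -39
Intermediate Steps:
S(v) = √(5 + v)
M(11, S(-5))*(-3) = 13*(-3) = -39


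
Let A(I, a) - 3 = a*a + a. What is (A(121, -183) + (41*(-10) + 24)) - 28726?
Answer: 4197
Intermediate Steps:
A(I, a) = 3 + a + a² (A(I, a) = 3 + (a*a + a) = 3 + (a² + a) = 3 + (a + a²) = 3 + a + a²)
(A(121, -183) + (41*(-10) + 24)) - 28726 = ((3 - 183 + (-183)²) + (41*(-10) + 24)) - 28726 = ((3 - 183 + 33489) + (-410 + 24)) - 28726 = (33309 - 386) - 28726 = 32923 - 28726 = 4197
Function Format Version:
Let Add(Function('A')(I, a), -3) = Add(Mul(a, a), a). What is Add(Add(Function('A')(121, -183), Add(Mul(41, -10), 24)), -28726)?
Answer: 4197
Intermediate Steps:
Function('A')(I, a) = Add(3, a, Pow(a, 2)) (Function('A')(I, a) = Add(3, Add(Mul(a, a), a)) = Add(3, Add(Pow(a, 2), a)) = Add(3, Add(a, Pow(a, 2))) = Add(3, a, Pow(a, 2)))
Add(Add(Function('A')(121, -183), Add(Mul(41, -10), 24)), -28726) = Add(Add(Add(3, -183, Pow(-183, 2)), Add(Mul(41, -10), 24)), -28726) = Add(Add(Add(3, -183, 33489), Add(-410, 24)), -28726) = Add(Add(33309, -386), -28726) = Add(32923, -28726) = 4197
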